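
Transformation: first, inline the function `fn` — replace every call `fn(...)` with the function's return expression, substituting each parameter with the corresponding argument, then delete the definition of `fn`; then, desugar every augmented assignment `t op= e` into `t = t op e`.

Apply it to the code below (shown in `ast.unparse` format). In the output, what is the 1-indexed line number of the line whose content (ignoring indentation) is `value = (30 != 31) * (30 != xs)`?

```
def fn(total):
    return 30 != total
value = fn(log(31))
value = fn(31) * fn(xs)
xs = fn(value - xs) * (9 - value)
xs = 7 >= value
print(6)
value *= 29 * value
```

Transformed code:
value = 30 != log(31)
value = (30 != 31) * (30 != xs)
xs = (30 != value - xs) * (9 - value)
xs = 7 >= value
print(6)
value = value * (29 * value)

2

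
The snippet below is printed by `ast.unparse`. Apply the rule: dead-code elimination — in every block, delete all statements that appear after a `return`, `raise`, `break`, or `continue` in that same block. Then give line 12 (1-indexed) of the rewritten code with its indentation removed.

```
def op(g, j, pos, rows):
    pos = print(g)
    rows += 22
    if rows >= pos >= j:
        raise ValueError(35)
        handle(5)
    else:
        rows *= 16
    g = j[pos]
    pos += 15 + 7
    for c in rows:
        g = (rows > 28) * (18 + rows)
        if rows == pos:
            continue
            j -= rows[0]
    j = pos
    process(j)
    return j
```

Transformed code:
def op(g, j, pos, rows):
    pos = print(g)
    rows += 22
    if rows >= pos >= j:
        raise ValueError(35)
    else:
        rows *= 16
    g = j[pos]
    pos += 15 + 7
    for c in rows:
        g = (rows > 28) * (18 + rows)
        if rows == pos:
            continue
    j = pos
    process(j)
    return j

if rows == pos:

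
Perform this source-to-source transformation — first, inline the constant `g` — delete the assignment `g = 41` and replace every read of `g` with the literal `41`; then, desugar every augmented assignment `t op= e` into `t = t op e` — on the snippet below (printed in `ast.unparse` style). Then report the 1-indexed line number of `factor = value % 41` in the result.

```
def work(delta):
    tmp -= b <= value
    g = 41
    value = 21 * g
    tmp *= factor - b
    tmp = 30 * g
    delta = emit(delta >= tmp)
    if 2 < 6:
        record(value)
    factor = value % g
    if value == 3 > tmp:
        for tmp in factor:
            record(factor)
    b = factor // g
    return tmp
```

Transformed code:
def work(delta):
    tmp = tmp - (b <= value)
    value = 21 * 41
    tmp = tmp * (factor - b)
    tmp = 30 * 41
    delta = emit(delta >= tmp)
    if 2 < 6:
        record(value)
    factor = value % 41
    if value == 3 > tmp:
        for tmp in factor:
            record(factor)
    b = factor // 41
    return tmp

9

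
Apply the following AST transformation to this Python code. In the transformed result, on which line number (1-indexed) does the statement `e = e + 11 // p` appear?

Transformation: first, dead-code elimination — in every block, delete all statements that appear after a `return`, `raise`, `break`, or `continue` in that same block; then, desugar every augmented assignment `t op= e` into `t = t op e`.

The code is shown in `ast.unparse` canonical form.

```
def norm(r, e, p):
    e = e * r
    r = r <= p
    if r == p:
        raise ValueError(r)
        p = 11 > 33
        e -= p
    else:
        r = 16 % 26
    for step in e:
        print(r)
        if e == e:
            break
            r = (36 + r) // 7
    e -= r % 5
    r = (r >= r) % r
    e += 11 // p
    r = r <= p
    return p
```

14

Transformed code:
def norm(r, e, p):
    e = e * r
    r = r <= p
    if r == p:
        raise ValueError(r)
    else:
        r = 16 % 26
    for step in e:
        print(r)
        if e == e:
            break
    e = e - r % 5
    r = (r >= r) % r
    e = e + 11 // p
    r = r <= p
    return p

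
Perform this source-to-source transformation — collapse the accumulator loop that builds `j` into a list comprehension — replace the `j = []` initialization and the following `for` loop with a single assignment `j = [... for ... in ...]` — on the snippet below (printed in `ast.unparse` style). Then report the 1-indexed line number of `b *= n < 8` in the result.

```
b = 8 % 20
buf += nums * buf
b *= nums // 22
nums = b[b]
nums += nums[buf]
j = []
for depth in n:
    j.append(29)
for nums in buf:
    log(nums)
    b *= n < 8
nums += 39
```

Transformed code:
b = 8 % 20
buf += nums * buf
b *= nums // 22
nums = b[b]
nums += nums[buf]
j = [29 for depth in n]
for nums in buf:
    log(nums)
    b *= n < 8
nums += 39

9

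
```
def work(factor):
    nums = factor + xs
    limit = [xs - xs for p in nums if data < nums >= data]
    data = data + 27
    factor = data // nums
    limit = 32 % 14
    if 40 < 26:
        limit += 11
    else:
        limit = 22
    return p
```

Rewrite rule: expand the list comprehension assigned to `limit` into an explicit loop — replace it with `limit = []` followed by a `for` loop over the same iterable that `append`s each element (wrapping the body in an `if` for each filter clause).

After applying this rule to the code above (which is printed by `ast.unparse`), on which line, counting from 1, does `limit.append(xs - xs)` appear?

Transformed code:
def work(factor):
    nums = factor + xs
    limit = []
    for p in nums:
        if data < nums >= data:
            limit.append(xs - xs)
    data = data + 27
    factor = data // nums
    limit = 32 % 14
    if 40 < 26:
        limit += 11
    else:
        limit = 22
    return p

6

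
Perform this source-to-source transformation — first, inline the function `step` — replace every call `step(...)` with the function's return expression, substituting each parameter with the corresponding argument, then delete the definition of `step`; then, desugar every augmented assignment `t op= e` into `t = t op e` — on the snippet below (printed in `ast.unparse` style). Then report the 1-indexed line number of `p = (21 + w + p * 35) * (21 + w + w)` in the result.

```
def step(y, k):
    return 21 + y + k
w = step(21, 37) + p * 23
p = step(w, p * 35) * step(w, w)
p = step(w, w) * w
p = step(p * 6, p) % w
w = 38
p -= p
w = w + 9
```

2

Transformed code:
w = 21 + 21 + 37 + p * 23
p = (21 + w + p * 35) * (21 + w + w)
p = (21 + w + w) * w
p = (21 + p * 6 + p) % w
w = 38
p = p - p
w = w + 9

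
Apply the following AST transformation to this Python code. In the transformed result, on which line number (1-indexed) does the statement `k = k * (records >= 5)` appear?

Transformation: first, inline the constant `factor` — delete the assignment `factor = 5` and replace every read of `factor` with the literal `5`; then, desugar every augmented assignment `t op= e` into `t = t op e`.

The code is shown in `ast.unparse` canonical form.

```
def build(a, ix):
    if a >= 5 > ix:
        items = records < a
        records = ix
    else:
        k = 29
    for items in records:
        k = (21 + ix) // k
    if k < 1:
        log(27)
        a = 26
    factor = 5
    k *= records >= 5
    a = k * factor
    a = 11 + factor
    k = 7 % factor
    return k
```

12

Transformed code:
def build(a, ix):
    if a >= 5 > ix:
        items = records < a
        records = ix
    else:
        k = 29
    for items in records:
        k = (21 + ix) // k
    if k < 1:
        log(27)
        a = 26
    k = k * (records >= 5)
    a = k * 5
    a = 11 + 5
    k = 7 % 5
    return k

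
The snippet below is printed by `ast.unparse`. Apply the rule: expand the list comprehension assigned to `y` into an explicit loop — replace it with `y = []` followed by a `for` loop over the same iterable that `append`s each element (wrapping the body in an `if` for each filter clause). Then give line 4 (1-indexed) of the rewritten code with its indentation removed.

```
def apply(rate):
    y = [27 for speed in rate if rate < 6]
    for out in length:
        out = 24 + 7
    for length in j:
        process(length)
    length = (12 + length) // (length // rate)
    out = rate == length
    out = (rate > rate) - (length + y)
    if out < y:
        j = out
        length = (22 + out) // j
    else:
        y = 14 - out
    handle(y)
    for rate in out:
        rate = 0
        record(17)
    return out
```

Transformed code:
def apply(rate):
    y = []
    for speed in rate:
        if rate < 6:
            y.append(27)
    for out in length:
        out = 24 + 7
    for length in j:
        process(length)
    length = (12 + length) // (length // rate)
    out = rate == length
    out = (rate > rate) - (length + y)
    if out < y:
        j = out
        length = (22 + out) // j
    else:
        y = 14 - out
    handle(y)
    for rate in out:
        rate = 0
        record(17)
    return out

if rate < 6:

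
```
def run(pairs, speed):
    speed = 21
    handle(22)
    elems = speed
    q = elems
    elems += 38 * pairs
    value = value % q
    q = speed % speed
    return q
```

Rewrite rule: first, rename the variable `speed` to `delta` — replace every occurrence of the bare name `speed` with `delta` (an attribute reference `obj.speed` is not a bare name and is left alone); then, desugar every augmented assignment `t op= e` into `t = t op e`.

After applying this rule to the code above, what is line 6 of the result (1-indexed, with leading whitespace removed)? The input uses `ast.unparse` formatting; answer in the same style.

Transformed code:
def run(pairs, delta):
    delta = 21
    handle(22)
    elems = delta
    q = elems
    elems = elems + 38 * pairs
    value = value % q
    q = delta % delta
    return q

elems = elems + 38 * pairs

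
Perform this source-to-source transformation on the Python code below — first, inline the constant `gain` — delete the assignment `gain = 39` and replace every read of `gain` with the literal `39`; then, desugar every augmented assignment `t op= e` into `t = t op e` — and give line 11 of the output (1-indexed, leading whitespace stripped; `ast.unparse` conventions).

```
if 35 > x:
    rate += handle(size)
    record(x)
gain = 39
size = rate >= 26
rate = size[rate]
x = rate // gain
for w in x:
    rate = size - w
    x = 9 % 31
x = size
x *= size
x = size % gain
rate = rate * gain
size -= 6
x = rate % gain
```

x = x * size

Transformed code:
if 35 > x:
    rate = rate + handle(size)
    record(x)
size = rate >= 26
rate = size[rate]
x = rate // 39
for w in x:
    rate = size - w
    x = 9 % 31
x = size
x = x * size
x = size % 39
rate = rate * 39
size = size - 6
x = rate % 39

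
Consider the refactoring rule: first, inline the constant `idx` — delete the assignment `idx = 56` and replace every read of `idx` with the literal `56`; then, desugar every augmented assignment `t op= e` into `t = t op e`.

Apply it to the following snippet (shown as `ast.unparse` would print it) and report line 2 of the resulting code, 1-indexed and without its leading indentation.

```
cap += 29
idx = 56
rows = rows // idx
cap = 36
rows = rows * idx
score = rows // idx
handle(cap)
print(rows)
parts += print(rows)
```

Transformed code:
cap = cap + 29
rows = rows // 56
cap = 36
rows = rows * 56
score = rows // 56
handle(cap)
print(rows)
parts = parts + print(rows)

rows = rows // 56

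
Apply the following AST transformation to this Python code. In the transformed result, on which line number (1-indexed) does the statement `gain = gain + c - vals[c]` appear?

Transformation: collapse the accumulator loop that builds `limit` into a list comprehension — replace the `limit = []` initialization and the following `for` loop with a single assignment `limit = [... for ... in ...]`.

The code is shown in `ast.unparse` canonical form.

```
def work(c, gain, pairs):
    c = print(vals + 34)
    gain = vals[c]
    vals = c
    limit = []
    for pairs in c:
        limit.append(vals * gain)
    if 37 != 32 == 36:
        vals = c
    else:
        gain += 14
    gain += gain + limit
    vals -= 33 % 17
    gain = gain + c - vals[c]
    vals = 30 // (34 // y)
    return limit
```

12

Transformed code:
def work(c, gain, pairs):
    c = print(vals + 34)
    gain = vals[c]
    vals = c
    limit = [vals * gain for pairs in c]
    if 37 != 32 == 36:
        vals = c
    else:
        gain += 14
    gain += gain + limit
    vals -= 33 % 17
    gain = gain + c - vals[c]
    vals = 30 // (34 // y)
    return limit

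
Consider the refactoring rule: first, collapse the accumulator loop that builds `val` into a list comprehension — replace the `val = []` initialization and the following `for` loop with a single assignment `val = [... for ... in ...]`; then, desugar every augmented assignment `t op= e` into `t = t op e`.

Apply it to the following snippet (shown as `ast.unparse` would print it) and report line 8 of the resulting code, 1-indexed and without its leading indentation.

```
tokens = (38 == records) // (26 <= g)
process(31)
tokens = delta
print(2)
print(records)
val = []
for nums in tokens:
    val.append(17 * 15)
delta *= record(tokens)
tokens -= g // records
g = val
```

Transformed code:
tokens = (38 == records) // (26 <= g)
process(31)
tokens = delta
print(2)
print(records)
val = [17 * 15 for nums in tokens]
delta = delta * record(tokens)
tokens = tokens - g // records
g = val

tokens = tokens - g // records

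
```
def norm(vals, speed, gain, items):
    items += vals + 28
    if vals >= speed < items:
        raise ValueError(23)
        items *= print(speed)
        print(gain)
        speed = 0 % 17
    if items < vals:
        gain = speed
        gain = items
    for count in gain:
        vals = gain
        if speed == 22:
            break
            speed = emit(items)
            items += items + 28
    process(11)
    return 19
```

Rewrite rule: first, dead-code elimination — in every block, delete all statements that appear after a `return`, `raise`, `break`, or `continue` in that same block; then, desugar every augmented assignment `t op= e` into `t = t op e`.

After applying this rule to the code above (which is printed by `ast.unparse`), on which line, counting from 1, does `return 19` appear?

Transformed code:
def norm(vals, speed, gain, items):
    items = items + (vals + 28)
    if vals >= speed < items:
        raise ValueError(23)
    if items < vals:
        gain = speed
        gain = items
    for count in gain:
        vals = gain
        if speed == 22:
            break
    process(11)
    return 19

13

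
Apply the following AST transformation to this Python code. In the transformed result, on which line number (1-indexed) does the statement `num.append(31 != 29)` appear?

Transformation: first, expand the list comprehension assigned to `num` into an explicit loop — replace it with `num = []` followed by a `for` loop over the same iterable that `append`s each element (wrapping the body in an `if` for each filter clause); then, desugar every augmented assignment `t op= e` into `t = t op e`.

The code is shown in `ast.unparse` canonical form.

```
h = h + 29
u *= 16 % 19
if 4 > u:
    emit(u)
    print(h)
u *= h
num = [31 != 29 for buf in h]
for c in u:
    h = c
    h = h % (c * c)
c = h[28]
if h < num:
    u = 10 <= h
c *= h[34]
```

Transformed code:
h = h + 29
u = u * (16 % 19)
if 4 > u:
    emit(u)
    print(h)
u = u * h
num = []
for buf in h:
    num.append(31 != 29)
for c in u:
    h = c
    h = h % (c * c)
c = h[28]
if h < num:
    u = 10 <= h
c = c * h[34]

9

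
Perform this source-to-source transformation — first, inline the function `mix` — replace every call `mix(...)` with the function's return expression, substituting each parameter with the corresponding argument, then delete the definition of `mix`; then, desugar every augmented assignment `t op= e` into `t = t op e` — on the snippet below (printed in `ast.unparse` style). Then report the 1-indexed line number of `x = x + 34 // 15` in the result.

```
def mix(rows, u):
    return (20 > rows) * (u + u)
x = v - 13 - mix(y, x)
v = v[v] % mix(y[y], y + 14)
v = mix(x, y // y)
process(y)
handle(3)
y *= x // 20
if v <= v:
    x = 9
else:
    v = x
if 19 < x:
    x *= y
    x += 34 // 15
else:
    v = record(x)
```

13

Transformed code:
x = v - 13 - (20 > y) * (x + x)
v = v[v] % ((20 > y[y]) * (y + 14 + (y + 14)))
v = (20 > x) * (y // y + y // y)
process(y)
handle(3)
y = y * (x // 20)
if v <= v:
    x = 9
else:
    v = x
if 19 < x:
    x = x * y
    x = x + 34 // 15
else:
    v = record(x)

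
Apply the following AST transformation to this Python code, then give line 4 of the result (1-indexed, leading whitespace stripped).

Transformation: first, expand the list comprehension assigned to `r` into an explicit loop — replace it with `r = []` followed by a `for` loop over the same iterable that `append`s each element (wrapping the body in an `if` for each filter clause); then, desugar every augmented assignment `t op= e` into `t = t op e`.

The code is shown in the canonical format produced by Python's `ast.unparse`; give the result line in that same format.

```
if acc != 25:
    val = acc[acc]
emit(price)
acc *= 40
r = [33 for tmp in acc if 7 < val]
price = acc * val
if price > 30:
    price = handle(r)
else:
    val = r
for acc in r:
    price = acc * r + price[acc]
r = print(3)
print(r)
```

Transformed code:
if acc != 25:
    val = acc[acc]
emit(price)
acc = acc * 40
r = []
for tmp in acc:
    if 7 < val:
        r.append(33)
price = acc * val
if price > 30:
    price = handle(r)
else:
    val = r
for acc in r:
    price = acc * r + price[acc]
r = print(3)
print(r)

acc = acc * 40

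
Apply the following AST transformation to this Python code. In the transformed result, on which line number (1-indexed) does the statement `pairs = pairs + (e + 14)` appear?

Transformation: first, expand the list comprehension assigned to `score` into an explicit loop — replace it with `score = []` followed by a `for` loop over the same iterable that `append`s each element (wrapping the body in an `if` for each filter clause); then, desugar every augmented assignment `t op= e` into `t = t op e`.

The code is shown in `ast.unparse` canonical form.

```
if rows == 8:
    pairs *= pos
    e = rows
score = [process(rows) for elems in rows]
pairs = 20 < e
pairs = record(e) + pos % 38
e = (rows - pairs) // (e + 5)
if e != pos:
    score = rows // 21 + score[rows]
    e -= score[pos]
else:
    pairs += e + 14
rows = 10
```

14

Transformed code:
if rows == 8:
    pairs = pairs * pos
    e = rows
score = []
for elems in rows:
    score.append(process(rows))
pairs = 20 < e
pairs = record(e) + pos % 38
e = (rows - pairs) // (e + 5)
if e != pos:
    score = rows // 21 + score[rows]
    e = e - score[pos]
else:
    pairs = pairs + (e + 14)
rows = 10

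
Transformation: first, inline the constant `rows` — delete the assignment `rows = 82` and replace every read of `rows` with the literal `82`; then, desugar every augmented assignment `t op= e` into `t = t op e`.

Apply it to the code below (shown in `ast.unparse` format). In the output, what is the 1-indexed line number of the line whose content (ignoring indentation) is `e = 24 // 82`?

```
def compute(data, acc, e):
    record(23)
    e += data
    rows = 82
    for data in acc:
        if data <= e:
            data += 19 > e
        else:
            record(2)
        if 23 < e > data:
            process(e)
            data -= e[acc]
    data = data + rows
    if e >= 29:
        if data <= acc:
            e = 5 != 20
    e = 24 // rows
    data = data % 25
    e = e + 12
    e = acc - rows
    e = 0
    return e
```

Transformed code:
def compute(data, acc, e):
    record(23)
    e = e + data
    for data in acc:
        if data <= e:
            data = data + (19 > e)
        else:
            record(2)
        if 23 < e > data:
            process(e)
            data = data - e[acc]
    data = data + 82
    if e >= 29:
        if data <= acc:
            e = 5 != 20
    e = 24 // 82
    data = data % 25
    e = e + 12
    e = acc - 82
    e = 0
    return e

16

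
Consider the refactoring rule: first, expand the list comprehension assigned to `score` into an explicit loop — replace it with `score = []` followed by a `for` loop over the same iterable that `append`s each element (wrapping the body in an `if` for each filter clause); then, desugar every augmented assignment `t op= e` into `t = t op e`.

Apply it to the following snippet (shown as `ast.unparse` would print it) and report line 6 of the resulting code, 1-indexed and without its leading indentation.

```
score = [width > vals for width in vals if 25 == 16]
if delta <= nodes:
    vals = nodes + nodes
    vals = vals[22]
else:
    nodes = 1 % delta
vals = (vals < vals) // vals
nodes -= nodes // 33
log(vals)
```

vals = nodes + nodes

Transformed code:
score = []
for width in vals:
    if 25 == 16:
        score.append(width > vals)
if delta <= nodes:
    vals = nodes + nodes
    vals = vals[22]
else:
    nodes = 1 % delta
vals = (vals < vals) // vals
nodes = nodes - nodes // 33
log(vals)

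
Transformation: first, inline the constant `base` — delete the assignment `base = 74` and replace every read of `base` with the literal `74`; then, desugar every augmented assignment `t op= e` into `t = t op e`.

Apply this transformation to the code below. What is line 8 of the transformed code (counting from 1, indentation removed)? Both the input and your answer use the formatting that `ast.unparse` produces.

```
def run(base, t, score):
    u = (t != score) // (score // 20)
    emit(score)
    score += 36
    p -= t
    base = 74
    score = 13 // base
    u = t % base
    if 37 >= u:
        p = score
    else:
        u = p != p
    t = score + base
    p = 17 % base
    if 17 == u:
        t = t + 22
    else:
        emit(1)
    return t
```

Transformed code:
def run(base, t, score):
    u = (t != score) // (score // 20)
    emit(score)
    score = score + 36
    p = p - t
    score = 13 // 74
    u = t % 74
    if 37 >= u:
        p = score
    else:
        u = p != p
    t = score + 74
    p = 17 % 74
    if 17 == u:
        t = t + 22
    else:
        emit(1)
    return t

if 37 >= u:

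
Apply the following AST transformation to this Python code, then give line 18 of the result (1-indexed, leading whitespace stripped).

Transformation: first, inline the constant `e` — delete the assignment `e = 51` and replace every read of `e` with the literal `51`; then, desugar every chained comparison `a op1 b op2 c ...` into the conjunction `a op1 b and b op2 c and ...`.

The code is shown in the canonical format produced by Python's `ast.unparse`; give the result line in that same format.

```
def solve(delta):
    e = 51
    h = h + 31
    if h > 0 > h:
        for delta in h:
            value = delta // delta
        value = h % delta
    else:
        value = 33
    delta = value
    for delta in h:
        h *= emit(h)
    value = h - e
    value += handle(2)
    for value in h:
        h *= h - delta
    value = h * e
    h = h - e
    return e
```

return 51

Transformed code:
def solve(delta):
    h = h + 31
    if h > 0 and 0 > h:
        for delta in h:
            value = delta // delta
        value = h % delta
    else:
        value = 33
    delta = value
    for delta in h:
        h *= emit(h)
    value = h - 51
    value += handle(2)
    for value in h:
        h *= h - delta
    value = h * 51
    h = h - 51
    return 51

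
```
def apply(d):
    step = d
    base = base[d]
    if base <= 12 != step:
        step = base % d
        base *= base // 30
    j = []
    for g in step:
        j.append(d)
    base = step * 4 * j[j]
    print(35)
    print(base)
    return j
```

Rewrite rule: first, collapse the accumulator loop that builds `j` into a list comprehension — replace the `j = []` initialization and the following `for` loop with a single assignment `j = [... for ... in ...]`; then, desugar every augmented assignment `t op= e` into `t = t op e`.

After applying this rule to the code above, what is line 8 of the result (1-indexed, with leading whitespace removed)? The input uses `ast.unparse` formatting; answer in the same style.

Transformed code:
def apply(d):
    step = d
    base = base[d]
    if base <= 12 != step:
        step = base % d
        base = base * (base // 30)
    j = [d for g in step]
    base = step * 4 * j[j]
    print(35)
    print(base)
    return j

base = step * 4 * j[j]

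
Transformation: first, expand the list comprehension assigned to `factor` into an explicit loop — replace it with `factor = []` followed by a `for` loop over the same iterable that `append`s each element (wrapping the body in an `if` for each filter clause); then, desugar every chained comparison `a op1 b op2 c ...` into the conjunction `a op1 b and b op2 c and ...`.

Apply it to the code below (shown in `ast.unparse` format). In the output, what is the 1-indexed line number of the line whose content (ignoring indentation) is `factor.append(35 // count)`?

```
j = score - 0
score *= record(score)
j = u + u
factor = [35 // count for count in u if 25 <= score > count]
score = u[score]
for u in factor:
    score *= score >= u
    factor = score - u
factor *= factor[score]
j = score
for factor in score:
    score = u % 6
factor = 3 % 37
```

Transformed code:
j = score - 0
score *= record(score)
j = u + u
factor = []
for count in u:
    if 25 <= score and score > count:
        factor.append(35 // count)
score = u[score]
for u in factor:
    score *= score >= u
    factor = score - u
factor *= factor[score]
j = score
for factor in score:
    score = u % 6
factor = 3 % 37

7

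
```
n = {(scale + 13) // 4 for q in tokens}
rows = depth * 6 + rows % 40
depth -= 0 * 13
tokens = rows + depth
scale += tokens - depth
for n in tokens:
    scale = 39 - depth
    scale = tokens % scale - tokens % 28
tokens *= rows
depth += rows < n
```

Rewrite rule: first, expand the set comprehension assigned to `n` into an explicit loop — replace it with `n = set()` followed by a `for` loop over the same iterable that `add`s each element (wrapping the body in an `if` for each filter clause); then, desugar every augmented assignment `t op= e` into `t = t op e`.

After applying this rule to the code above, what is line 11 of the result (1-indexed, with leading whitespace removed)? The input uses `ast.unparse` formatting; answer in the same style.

tokens = tokens * rows

Transformed code:
n = set()
for q in tokens:
    n.add((scale + 13) // 4)
rows = depth * 6 + rows % 40
depth = depth - 0 * 13
tokens = rows + depth
scale = scale + (tokens - depth)
for n in tokens:
    scale = 39 - depth
    scale = tokens % scale - tokens % 28
tokens = tokens * rows
depth = depth + (rows < n)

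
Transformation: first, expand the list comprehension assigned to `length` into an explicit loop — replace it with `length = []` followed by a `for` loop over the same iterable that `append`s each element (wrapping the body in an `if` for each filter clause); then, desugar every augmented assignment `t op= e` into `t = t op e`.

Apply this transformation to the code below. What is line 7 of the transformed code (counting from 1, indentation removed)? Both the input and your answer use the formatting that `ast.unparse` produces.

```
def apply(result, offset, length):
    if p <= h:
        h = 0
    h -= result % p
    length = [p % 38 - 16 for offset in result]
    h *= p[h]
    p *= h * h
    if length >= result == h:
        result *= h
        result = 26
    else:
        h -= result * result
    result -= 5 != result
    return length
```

length.append(p % 38 - 16)

Transformed code:
def apply(result, offset, length):
    if p <= h:
        h = 0
    h = h - result % p
    length = []
    for offset in result:
        length.append(p % 38 - 16)
    h = h * p[h]
    p = p * (h * h)
    if length >= result == h:
        result = result * h
        result = 26
    else:
        h = h - result * result
    result = result - (5 != result)
    return length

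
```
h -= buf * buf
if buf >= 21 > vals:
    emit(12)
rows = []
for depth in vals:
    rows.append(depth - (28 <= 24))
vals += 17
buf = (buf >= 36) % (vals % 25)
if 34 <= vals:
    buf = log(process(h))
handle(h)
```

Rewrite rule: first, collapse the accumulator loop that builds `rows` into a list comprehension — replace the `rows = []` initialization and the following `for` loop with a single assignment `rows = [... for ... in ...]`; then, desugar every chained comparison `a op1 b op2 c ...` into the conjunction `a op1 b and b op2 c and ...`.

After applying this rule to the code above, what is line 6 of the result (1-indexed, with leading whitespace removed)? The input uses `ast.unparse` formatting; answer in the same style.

buf = (buf >= 36) % (vals % 25)

Transformed code:
h -= buf * buf
if buf >= 21 and 21 > vals:
    emit(12)
rows = [depth - (28 <= 24) for depth in vals]
vals += 17
buf = (buf >= 36) % (vals % 25)
if 34 <= vals:
    buf = log(process(h))
handle(h)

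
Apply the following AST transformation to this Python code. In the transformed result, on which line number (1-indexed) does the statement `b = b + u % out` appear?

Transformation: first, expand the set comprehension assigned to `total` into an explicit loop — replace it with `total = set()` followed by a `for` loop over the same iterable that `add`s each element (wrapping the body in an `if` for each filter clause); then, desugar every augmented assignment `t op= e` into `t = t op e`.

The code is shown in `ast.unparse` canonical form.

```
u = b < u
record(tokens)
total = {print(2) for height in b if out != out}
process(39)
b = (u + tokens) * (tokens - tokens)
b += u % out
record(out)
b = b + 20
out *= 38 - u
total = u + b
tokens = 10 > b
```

9

Transformed code:
u = b < u
record(tokens)
total = set()
for height in b:
    if out != out:
        total.add(print(2))
process(39)
b = (u + tokens) * (tokens - tokens)
b = b + u % out
record(out)
b = b + 20
out = out * (38 - u)
total = u + b
tokens = 10 > b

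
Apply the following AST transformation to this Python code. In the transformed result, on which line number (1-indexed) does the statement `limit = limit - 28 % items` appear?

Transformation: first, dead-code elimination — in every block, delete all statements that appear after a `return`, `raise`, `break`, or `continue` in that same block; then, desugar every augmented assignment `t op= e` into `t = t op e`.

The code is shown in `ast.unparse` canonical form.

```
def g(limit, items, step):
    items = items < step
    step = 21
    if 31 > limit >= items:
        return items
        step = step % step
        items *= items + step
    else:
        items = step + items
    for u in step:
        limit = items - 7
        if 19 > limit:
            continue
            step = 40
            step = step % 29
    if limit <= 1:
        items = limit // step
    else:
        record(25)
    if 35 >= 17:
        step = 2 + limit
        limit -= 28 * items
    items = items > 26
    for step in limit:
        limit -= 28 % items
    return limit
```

21

Transformed code:
def g(limit, items, step):
    items = items < step
    step = 21
    if 31 > limit >= items:
        return items
    else:
        items = step + items
    for u in step:
        limit = items - 7
        if 19 > limit:
            continue
    if limit <= 1:
        items = limit // step
    else:
        record(25)
    if 35 >= 17:
        step = 2 + limit
        limit = limit - 28 * items
    items = items > 26
    for step in limit:
        limit = limit - 28 % items
    return limit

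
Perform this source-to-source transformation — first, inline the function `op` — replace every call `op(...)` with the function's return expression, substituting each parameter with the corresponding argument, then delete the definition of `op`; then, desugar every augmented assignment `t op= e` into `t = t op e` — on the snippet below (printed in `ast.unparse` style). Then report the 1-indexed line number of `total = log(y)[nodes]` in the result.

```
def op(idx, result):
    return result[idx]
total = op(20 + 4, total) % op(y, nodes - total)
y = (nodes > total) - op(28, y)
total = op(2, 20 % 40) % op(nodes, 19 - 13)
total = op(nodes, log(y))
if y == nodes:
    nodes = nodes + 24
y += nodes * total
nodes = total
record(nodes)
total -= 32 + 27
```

4

Transformed code:
total = total[20 + 4] % (nodes - total)[y]
y = (nodes > total) - y[28]
total = (20 % 40)[2] % (19 - 13)[nodes]
total = log(y)[nodes]
if y == nodes:
    nodes = nodes + 24
y = y + nodes * total
nodes = total
record(nodes)
total = total - (32 + 27)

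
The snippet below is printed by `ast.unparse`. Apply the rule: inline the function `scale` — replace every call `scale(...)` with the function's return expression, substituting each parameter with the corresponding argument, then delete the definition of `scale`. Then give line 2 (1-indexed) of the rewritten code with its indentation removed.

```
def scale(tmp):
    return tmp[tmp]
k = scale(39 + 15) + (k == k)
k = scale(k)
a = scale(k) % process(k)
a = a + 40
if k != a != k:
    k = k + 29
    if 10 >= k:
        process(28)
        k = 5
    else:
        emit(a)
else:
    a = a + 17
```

k = k[k]

Transformed code:
k = (39 + 15)[39 + 15] + (k == k)
k = k[k]
a = k[k] % process(k)
a = a + 40
if k != a != k:
    k = k + 29
    if 10 >= k:
        process(28)
        k = 5
    else:
        emit(a)
else:
    a = a + 17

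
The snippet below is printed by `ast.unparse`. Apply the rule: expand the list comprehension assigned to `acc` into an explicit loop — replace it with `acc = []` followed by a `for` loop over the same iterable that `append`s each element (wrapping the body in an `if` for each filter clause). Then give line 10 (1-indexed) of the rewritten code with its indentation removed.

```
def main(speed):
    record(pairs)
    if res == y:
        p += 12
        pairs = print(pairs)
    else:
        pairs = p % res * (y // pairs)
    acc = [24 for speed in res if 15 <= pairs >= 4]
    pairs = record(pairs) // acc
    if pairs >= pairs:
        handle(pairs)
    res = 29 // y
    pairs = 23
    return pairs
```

Transformed code:
def main(speed):
    record(pairs)
    if res == y:
        p += 12
        pairs = print(pairs)
    else:
        pairs = p % res * (y // pairs)
    acc = []
    for speed in res:
        if 15 <= pairs >= 4:
            acc.append(24)
    pairs = record(pairs) // acc
    if pairs >= pairs:
        handle(pairs)
    res = 29 // y
    pairs = 23
    return pairs

if 15 <= pairs >= 4:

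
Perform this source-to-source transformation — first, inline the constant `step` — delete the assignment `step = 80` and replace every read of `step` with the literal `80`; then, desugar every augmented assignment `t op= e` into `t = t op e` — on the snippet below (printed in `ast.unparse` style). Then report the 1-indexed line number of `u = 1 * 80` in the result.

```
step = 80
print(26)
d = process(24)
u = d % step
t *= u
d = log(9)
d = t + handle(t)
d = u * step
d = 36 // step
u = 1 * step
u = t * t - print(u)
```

9

Transformed code:
print(26)
d = process(24)
u = d % 80
t = t * u
d = log(9)
d = t + handle(t)
d = u * 80
d = 36 // 80
u = 1 * 80
u = t * t - print(u)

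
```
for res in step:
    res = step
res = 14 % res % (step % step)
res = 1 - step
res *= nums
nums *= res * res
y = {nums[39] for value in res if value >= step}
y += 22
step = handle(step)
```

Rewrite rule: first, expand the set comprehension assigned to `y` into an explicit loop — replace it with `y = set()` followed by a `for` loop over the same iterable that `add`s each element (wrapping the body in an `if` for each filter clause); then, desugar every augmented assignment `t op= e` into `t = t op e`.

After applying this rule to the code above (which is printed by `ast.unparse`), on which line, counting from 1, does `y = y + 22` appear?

11

Transformed code:
for res in step:
    res = step
res = 14 % res % (step % step)
res = 1 - step
res = res * nums
nums = nums * (res * res)
y = set()
for value in res:
    if value >= step:
        y.add(nums[39])
y = y + 22
step = handle(step)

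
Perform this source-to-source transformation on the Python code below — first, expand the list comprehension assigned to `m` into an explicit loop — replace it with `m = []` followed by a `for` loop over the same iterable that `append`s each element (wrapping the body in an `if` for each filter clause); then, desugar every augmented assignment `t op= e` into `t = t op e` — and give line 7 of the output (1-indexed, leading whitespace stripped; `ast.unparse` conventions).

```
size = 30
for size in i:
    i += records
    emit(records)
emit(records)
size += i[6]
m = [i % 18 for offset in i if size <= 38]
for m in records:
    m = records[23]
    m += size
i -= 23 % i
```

m = []

Transformed code:
size = 30
for size in i:
    i = i + records
    emit(records)
emit(records)
size = size + i[6]
m = []
for offset in i:
    if size <= 38:
        m.append(i % 18)
for m in records:
    m = records[23]
    m = m + size
i = i - 23 % i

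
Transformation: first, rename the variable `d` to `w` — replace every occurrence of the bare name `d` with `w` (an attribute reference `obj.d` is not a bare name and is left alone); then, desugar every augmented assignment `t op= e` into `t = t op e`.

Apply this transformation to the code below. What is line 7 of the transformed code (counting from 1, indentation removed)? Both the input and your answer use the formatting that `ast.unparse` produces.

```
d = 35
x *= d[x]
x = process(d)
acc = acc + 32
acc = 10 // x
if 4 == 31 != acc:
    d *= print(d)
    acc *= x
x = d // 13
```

w = w * print(w)

Transformed code:
w = 35
x = x * w[x]
x = process(w)
acc = acc + 32
acc = 10 // x
if 4 == 31 != acc:
    w = w * print(w)
    acc = acc * x
x = w // 13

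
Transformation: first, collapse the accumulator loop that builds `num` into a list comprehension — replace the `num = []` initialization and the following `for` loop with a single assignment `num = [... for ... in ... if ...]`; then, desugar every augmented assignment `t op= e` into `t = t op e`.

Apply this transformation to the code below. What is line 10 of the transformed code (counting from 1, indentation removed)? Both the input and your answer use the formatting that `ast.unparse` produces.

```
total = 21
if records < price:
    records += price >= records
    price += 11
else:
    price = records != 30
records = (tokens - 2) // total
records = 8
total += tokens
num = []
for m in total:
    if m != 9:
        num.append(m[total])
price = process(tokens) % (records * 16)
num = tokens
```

num = [m[total] for m in total if m != 9]

Transformed code:
total = 21
if records < price:
    records = records + (price >= records)
    price = price + 11
else:
    price = records != 30
records = (tokens - 2) // total
records = 8
total = total + tokens
num = [m[total] for m in total if m != 9]
price = process(tokens) % (records * 16)
num = tokens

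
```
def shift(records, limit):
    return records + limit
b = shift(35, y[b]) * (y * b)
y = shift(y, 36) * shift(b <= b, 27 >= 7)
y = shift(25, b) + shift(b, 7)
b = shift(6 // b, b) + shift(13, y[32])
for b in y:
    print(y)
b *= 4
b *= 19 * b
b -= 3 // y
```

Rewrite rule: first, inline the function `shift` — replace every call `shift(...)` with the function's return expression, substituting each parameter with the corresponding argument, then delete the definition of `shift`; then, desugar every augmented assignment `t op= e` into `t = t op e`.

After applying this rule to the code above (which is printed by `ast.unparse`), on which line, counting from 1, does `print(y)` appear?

Transformed code:
b = (35 + y[b]) * (y * b)
y = (y + 36) * ((b <= b) + (27 >= 7))
y = 25 + b + (b + 7)
b = 6 // b + b + (13 + y[32])
for b in y:
    print(y)
b = b * 4
b = b * (19 * b)
b = b - 3 // y

6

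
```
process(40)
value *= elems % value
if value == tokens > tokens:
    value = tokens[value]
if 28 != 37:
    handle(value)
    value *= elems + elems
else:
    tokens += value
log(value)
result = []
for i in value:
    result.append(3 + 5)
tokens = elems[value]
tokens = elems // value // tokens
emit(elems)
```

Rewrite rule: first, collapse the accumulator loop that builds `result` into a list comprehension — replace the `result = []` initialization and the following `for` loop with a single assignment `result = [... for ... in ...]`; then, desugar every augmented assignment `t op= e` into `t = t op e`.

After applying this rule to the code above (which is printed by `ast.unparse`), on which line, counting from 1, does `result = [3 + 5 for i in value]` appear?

Transformed code:
process(40)
value = value * (elems % value)
if value == tokens > tokens:
    value = tokens[value]
if 28 != 37:
    handle(value)
    value = value * (elems + elems)
else:
    tokens = tokens + value
log(value)
result = [3 + 5 for i in value]
tokens = elems[value]
tokens = elems // value // tokens
emit(elems)

11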